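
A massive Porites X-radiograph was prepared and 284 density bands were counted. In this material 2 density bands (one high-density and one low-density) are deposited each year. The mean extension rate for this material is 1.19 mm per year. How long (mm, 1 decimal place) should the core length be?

169.0 mm

284 density bands at 2 per year is 284 / 2 = 142 years.
Length ≈ 1.19 × 142 = 169.0 mm.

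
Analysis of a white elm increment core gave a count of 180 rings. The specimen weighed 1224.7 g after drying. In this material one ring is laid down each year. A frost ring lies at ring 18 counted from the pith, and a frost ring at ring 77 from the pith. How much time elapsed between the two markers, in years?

59 years

Separation: 77 − 18 = 59 rings.
At one ring per year, 59 years elapsed between them.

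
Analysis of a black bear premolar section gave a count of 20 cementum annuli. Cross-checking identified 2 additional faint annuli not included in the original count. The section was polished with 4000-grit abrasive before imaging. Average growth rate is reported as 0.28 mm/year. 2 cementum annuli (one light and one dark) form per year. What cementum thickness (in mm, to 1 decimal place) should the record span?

3.1 mm

Correcting the raw count gives 20 + 2 = 22 true cementum annuli.
With 2 cementum annuli per year, 22 / 2 = 11 years.
11 years at 0.28 mm/year gives 0.28 × 11 = 3.1 mm.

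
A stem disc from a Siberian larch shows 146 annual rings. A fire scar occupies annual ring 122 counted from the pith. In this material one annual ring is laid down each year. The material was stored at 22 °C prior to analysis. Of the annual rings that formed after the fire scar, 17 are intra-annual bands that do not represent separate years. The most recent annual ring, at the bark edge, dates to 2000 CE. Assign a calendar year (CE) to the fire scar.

146 − 122 = 24 annual rings lie beyond the fire scar toward the bark edge.
Excluding 17 false annual rings: 24 − 17 = 7.
2000 − 7 = 1993 CE.

1993 CE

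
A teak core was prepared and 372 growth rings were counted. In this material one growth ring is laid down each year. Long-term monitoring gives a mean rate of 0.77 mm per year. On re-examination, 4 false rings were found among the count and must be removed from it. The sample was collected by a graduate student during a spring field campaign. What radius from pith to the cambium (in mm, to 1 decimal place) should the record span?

283.4 mm

True growth ring count = 372 − 4 = 368.
Length ≈ 0.77 × 368 = 283.4 mm.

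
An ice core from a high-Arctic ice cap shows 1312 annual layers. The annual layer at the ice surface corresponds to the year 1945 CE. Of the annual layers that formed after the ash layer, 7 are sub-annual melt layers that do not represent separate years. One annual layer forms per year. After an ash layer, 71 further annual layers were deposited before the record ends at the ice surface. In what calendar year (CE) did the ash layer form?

71 annual layers formed after the ash layer.
71 − 7 false = 64 true annual layers after the ash layer.
1945 − 64 = 1881 CE.

1881 CE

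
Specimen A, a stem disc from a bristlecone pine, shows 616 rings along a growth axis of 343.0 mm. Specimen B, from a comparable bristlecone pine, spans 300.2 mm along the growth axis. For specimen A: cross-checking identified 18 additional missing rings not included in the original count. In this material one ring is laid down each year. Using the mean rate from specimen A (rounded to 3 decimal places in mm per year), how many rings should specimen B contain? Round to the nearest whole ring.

Specimen A: correcting the raw count gives 616 + 18 = 634 true rings.
A: Extension rate ≈ 343.0 / 634 = 0.541 mm/year.
For B, 300.2 / 0.541 = 554.90 years ≈ 555 rings.

555 rings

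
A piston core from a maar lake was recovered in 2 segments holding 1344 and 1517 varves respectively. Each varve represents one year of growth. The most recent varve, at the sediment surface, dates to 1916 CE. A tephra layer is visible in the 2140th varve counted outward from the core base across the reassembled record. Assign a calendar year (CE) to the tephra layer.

Total varves = 1344 + 1517 = 2861.
2861 − 2140 = 721 varves lie beyond the tephra layer toward the sediment surface.
1916 − 721 = 1195 CE.

1195 CE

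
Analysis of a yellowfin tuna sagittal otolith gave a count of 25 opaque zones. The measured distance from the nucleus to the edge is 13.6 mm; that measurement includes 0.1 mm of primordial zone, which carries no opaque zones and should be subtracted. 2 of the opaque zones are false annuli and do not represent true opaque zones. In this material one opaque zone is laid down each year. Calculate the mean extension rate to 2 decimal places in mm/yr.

0.59 mm/yr

After corrections the count is 25 − 2 = 23 opaque zones.
The growth record spans 13.6 − 0.1 = 13.5 mm.
Extension rate ≈ 13.5 / 23 = 0.59 mm/yr.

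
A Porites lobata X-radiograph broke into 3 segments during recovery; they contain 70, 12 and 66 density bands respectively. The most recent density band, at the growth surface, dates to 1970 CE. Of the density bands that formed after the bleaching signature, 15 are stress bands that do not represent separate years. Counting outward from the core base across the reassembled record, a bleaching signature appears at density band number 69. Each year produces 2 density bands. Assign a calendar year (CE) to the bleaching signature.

1938 CE

Total density bands = 70 + 12 + 66 = 148.
Between density band 69 and the growth surface there are 148 − 69 = 79 density bands.
Removing the 15 false density bands leaves 79 − 15 = 64 true density bands beyond the bleaching signature.
Dividing by 2 density bands per year: 64 / 2 = 32 years.
1970 − 32 = 1938 CE.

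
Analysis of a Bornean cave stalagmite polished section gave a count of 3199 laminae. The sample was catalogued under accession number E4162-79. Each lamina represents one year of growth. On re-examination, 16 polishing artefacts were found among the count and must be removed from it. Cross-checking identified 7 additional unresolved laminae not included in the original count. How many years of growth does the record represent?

3190 years

Correcting the raw count gives 3199 − 16 + 7 = 3190 true laminae.
With a one-to-one lamina periodicity this is 3190 years.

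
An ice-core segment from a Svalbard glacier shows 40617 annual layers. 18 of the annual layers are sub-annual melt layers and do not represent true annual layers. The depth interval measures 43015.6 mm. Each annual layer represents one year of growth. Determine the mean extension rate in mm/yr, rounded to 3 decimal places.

Correcting the raw count gives 40617 − 18 = 40599 true annual layers.
Mean rate = 43015.6 mm / 40599 years ≈ 1.060 mm/yr.

1.060 mm/yr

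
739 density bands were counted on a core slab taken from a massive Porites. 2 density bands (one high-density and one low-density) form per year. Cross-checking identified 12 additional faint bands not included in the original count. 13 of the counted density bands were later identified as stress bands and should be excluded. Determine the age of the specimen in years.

369 years

After corrections the count is 739 − 13 + 12 = 738 density bands.
With 2 density bands per year, 738 / 2 = 369 years.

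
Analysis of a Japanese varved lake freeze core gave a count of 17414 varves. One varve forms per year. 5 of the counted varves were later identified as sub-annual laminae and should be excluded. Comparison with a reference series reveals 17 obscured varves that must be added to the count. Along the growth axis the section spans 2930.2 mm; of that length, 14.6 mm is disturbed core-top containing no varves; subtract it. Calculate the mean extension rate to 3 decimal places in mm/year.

0.167 mm/year

Correcting the raw count gives 17414 − 5 + 17 = 17426 true varves.
Net length = 2930.2 − 14.6 = 2915.6 mm.
Mean rate = 2915.6 mm / 17426 years ≈ 0.167 mm/year.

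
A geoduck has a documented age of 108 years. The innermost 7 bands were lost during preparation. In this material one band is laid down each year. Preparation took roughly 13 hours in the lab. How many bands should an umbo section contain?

101 bands

One band per year gives 108 bands over 108 years.
Less the 7 uncaptured bands: 108 − 7 = 101.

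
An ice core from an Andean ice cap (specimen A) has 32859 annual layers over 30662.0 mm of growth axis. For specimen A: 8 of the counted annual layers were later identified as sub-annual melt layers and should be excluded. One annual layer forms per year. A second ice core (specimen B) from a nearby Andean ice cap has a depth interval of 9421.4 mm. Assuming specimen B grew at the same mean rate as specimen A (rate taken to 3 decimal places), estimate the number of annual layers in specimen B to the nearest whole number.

Specimen A: true annual layer count = 32859 − 8 = 32851.
A: Extension rate ≈ 30662.0 / 32851 = 0.933 mm/yr.
For B, 9421.4 / 0.933 = 10097.96 years ≈ 10098 annual layers.

10098 annual layers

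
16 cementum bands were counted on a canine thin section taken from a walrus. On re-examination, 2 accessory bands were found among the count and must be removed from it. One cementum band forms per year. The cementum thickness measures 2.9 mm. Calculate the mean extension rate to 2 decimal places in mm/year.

True cementum band count = 16 − 2 = 14.
Mean rate = 2.9 mm / 14 years ≈ 0.21 mm/year.

0.21 mm/year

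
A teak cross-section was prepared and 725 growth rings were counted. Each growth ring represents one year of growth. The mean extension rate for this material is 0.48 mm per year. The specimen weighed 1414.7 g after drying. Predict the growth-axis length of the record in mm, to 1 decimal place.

348.0 mm

725 years of growth are recorded.
Length ≈ 0.48 × 725 = 348.0 mm.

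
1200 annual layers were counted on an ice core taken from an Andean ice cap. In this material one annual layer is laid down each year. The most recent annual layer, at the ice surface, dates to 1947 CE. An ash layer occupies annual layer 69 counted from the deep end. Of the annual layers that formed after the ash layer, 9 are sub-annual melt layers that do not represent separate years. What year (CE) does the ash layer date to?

825 CE

Between annual layer 69 and the ice surface there are 1200 − 69 = 1131 annual layers.
1131 − 9 false = 1122 true annual layers after the ash layer.
Counting back 1122 years from 1947 CE places the ash layer in 1947 − 1122 = 825 CE.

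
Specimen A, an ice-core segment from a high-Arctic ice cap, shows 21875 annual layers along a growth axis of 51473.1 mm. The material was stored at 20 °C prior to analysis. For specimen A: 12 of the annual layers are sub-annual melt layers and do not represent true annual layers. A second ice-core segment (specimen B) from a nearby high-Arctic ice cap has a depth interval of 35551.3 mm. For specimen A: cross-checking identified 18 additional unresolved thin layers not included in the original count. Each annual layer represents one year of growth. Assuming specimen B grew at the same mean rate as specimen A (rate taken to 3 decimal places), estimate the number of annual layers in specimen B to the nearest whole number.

15115 annual layers

Specimen A: true annual layer count = 21875 − 12 + 18 = 21881.
A: Mean rate = 51473.1 mm / 21881 years ≈ 2.352 mm/year.
B spans 35551.3 / 2.352 = 15115.35 years ≈ 15115 annual layers.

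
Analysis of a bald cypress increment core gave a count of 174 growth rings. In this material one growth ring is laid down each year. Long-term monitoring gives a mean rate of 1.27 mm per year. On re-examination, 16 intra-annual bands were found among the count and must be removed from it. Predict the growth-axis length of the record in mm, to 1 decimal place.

Adjusted count: 174 − 16 = 158 growth rings.
158 years at 1.27 mm/year gives 1.27 × 158 = 200.7 mm.

200.7 mm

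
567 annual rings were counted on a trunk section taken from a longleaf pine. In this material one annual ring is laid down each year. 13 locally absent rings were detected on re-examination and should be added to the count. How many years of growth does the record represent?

After corrections the count is 567 + 13 = 580 annual rings.
At one annual ring per year, that is 580 years.

580 years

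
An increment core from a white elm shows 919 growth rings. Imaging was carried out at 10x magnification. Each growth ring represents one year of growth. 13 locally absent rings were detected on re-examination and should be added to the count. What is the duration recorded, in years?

932 years

Adjusted count: 919 + 13 = 932 growth rings.
At one growth ring per year, that is 932 years.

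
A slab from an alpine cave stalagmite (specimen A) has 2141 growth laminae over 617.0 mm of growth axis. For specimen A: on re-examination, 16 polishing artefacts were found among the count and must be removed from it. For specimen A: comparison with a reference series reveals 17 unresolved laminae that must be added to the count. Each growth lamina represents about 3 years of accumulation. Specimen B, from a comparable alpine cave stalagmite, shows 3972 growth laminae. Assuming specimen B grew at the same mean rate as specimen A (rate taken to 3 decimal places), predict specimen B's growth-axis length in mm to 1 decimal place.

Specimen A: adjusted count: 2141 − 16 + 17 = 2142 growth laminae.
Specimen A: multiplying by 3 years per growth lamina: 2142 × 3 = 6426 years.
A: Extension rate ≈ 617.0 / 6426 = 0.096 mm/year.
Specimen B: at 3 years per growth lamina, 3972 × 3 = 11916 years. For B, 0.096 mm/year × 11916 years = 1143.9 mm.

1143.9 mm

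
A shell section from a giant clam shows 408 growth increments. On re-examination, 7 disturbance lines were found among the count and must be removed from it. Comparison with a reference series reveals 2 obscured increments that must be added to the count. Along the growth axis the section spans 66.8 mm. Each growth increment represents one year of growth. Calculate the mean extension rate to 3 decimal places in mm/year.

0.166 mm/year

After corrections the count is 408 − 7 + 2 = 403 growth increments.
66.8 mm over 403 years gives 66.8 / 403 ≈ 0.166 mm/year.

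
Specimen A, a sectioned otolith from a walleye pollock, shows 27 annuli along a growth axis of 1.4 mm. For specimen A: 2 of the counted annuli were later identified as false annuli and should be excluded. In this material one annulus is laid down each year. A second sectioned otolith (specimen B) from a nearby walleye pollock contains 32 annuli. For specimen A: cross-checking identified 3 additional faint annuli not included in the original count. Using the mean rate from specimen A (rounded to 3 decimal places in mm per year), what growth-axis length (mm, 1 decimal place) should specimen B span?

Specimen A: correcting the raw count gives 27 − 2 + 3 = 28 true annuli.
A: 1.4 mm over 28 years gives 1.4 / 28 ≈ 0.050 mm per year.
Length of B = 0.050 × 32 = 1.6 mm.

1.6 mm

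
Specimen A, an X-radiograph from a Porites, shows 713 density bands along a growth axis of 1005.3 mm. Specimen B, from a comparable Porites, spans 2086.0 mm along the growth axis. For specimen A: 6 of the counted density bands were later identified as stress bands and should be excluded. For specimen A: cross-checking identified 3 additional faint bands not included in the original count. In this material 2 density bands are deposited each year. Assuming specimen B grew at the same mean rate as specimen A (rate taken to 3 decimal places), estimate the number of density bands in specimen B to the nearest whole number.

1473 density bands

Specimen A: correcting the raw count gives 713 − 6 + 3 = 710 true density bands.
Specimen A: with 2 density bands per year, 710 / 2 = 355 years.
A: Mean rate = 1005.3 mm / 355 years ≈ 2.832 mm per year.
Specimen B: 2086.0 mm / 2.832 mm per year = 736.58 years; at 2 density bands per year that is 736.58 × 2 ≈ 1473 density bands.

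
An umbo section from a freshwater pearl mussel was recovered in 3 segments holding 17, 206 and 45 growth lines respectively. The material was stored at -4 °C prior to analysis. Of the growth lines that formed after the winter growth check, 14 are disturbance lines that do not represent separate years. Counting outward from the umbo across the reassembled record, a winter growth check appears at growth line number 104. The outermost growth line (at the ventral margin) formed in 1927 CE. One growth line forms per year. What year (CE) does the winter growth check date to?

1777 CE

Total growth lines = 17 + 206 + 45 = 268.
The winter growth check sits at growth line 104 from the umbo, so 268 − 104 = 164 growth lines formed after it.
Excluding 14 false growth lines: 164 − 14 = 150.
The growth line at the ventral margin is 1927 CE, so the winter growth check dates to 1927 − 150 = 1777 CE.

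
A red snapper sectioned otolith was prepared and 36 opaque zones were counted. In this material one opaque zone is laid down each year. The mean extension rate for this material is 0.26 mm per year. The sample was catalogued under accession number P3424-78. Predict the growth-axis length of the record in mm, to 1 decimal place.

The record spans 36 years at 0.26 mm per year.
Length ≈ 0.26 × 36 = 9.4 mm.

9.4 mm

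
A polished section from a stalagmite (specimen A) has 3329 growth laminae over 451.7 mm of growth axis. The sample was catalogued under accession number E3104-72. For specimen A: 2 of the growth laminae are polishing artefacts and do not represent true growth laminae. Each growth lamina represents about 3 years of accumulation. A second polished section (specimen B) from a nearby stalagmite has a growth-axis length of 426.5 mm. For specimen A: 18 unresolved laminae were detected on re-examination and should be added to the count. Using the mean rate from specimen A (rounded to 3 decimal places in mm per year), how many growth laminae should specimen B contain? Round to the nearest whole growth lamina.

Specimen A: correcting the raw count gives 3329 − 2 + 18 = 3345 true growth laminae.
Specimen A: at 3 years per growth lamina, 3345 × 3 = 10035 years.
A: Mean rate = 451.7 mm / 10035 years ≈ 0.045 mm per year.
B spans 426.5 / 0.045 = 9477.78 years; at 3 years per growth lamina that is 9477.78 / 3 ≈ 3159 growth laminae.

3159 growth laminae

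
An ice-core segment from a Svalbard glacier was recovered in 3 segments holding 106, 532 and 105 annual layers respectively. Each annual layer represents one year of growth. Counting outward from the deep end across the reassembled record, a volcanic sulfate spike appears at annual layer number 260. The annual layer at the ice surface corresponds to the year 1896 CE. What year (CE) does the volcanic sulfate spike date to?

Total annual layers = 106 + 532 + 105 = 743.
The volcanic sulfate spike sits at annual layer 260 from the deep end, so 743 − 260 = 483 annual layers formed after it.
The annual layer at the ice surface is 1896 CE, so the volcanic sulfate spike dates to 1896 − 483 = 1413 CE.

1413 CE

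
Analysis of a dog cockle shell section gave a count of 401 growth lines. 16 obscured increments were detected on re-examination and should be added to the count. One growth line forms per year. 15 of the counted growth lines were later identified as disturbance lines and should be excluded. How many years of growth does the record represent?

402 years

True growth line count = 401 − 15 + 16 = 402.
With a one-to-one growth line periodicity this is 402 years.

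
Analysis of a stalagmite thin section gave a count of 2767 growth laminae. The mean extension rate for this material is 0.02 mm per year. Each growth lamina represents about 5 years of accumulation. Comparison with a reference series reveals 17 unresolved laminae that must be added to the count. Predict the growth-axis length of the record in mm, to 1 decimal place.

278.4 mm

After corrections the count is 2767 + 17 = 2784 growth laminae.
2784 growth laminae at 5 years each span 2784 × 5 = 13920 years.
Predicted length = 0.02 mm/year × 13920 years = 278.4 mm.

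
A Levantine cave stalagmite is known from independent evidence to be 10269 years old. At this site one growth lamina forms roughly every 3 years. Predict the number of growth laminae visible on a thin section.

One growth lamina every 3 years means 10269 / 3 = 3423 growth laminae.
So 3423 growth laminae should be present.

3423 growth laminae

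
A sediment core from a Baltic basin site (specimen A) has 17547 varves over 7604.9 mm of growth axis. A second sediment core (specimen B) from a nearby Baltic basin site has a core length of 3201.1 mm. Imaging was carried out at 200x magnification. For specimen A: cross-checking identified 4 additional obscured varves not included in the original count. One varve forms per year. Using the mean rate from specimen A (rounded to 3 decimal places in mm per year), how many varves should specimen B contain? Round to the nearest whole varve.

Specimen A: adjusted count: 17547 + 4 = 17551 varves.
A: Extension rate ≈ 7604.9 / 17551 = 0.433 mm/year.
B spans 3201.1 / 0.433 = 7392.84 years ≈ 7393 varves.

7393 varves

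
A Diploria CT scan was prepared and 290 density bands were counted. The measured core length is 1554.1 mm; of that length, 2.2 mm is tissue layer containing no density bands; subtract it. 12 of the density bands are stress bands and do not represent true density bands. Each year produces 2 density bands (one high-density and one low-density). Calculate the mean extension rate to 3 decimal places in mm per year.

11.165 mm per year

Correcting the raw count gives 290 − 12 = 278 true density bands.
With 2 density bands per year, 278 / 2 = 139 years.
Removing the 2.2 mm offcut leaves 1554.1 − 2.2 = 1551.9 mm.
Mean rate = 1551.9 mm / 139 years ≈ 11.165 mm per year.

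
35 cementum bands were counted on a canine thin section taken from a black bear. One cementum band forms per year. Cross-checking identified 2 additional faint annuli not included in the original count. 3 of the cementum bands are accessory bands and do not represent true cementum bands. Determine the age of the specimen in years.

34 years

After corrections the count is 35 − 3 + 2 = 34 cementum bands.
With a one-to-one cementum band periodicity this is 34 years.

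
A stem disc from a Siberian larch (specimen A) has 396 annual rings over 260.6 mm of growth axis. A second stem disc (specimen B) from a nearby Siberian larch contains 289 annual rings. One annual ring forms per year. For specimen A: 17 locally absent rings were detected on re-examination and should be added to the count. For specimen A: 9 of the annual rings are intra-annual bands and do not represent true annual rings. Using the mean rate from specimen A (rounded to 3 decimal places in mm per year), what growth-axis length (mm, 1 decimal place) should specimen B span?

Specimen A: true annual ring count = 396 − 9 + 17 = 404.
A: Extension rate ≈ 260.6 / 404 = 0.645 mm/yr.
For B, 0.645 mm/year × 289 years = 186.4 mm.

186.4 mm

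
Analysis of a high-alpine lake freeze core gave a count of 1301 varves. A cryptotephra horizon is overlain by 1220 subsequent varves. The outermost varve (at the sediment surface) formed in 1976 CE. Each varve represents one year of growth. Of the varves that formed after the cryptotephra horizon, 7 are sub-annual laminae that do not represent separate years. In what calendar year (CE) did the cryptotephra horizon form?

There are 1220 varves younger than the cryptotephra horizon.
1220 − 7 false = 1213 true varves after the cryptotephra horizon.
Counting back 1213 years from 1976 CE places the cryptotephra horizon in 1976 − 1213 = 763 CE.

763 CE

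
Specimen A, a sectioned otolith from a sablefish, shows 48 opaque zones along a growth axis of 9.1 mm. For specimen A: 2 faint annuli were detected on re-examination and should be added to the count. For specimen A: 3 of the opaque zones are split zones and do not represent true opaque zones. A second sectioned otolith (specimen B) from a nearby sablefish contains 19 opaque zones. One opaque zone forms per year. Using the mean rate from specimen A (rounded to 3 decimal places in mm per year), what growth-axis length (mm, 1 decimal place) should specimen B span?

3.7 mm

Specimen A: after corrections the count is 48 − 3 + 2 = 47 opaque zones.
A: 9.1 mm over 47 years gives 9.1 / 47 ≈ 0.194 mm/yr.
B's length ≈ 0.194 × 19 = 3.7 mm.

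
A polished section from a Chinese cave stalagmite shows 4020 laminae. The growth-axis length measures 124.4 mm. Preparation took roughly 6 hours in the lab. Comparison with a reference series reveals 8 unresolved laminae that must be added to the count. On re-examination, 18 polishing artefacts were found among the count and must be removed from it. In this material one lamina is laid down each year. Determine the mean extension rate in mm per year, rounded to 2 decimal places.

0.03 mm per year

After corrections the count is 4020 − 18 + 8 = 4010 laminae.
Mean rate = 124.4 mm / 4010 years ≈ 0.03 mm per year.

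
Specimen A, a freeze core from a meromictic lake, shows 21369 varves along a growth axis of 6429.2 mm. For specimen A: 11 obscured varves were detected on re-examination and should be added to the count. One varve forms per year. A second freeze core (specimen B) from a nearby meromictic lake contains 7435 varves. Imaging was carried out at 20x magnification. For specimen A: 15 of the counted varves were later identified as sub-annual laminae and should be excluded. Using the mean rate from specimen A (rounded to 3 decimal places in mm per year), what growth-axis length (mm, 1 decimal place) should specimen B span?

Specimen A: true varve count = 21369 − 15 + 11 = 21365.
A: Extension rate ≈ 6429.2 / 21365 = 0.301 mm per year.
B's length ≈ 0.301 × 7435 = 2237.9 mm.

2237.9 mm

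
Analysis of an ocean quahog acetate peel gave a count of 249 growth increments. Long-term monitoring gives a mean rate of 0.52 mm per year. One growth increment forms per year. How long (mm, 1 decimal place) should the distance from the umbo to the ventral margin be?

249 years of growth are recorded.
Length ≈ 0.52 × 249 = 129.5 mm.

129.5 mm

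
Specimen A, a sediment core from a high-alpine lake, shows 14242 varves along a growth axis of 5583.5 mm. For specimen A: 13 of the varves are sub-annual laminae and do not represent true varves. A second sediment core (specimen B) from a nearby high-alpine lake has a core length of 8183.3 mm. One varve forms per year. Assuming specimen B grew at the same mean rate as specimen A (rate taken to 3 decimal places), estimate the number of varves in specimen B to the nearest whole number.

20876 varves

Specimen A: after corrections the count is 14242 − 13 = 14229 varves.
A: Extension rate ≈ 5583.5 / 14229 = 0.392 mm per year.
Specimen B: 8183.3 mm / 0.392 mm per year = 20875.77 years ≈ 20876 varves.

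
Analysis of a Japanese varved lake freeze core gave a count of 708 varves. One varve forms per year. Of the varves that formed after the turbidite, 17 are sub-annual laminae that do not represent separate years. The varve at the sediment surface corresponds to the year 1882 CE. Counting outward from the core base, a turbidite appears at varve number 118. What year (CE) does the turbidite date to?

Between varve 118 and the sediment surface there are 708 − 118 = 590 varves.
590 − 17 false = 573 true varves after the turbidite.
Counting back 573 years from 1882 CE places the turbidite in 1882 − 573 = 1309 CE.

1309 CE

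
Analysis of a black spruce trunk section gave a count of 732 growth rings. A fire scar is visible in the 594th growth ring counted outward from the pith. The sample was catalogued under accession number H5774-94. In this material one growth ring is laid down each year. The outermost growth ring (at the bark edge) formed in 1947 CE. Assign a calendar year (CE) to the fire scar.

1809 CE

The fire scar sits at growth ring 594 from the pith, so 732 − 594 = 138 growth rings formed after it.
The growth ring at the bark edge is 1947 CE, so the fire scar dates to 1947 − 138 = 1809 CE.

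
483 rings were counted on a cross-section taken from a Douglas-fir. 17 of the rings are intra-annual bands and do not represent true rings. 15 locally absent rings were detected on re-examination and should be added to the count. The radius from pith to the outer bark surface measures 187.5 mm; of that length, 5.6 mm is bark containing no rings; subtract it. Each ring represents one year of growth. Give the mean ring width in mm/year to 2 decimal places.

0.38 mm/year

Correcting the raw count gives 483 − 17 + 15 = 481 true rings.
Removing the 5.6 mm offcut leaves 187.5 − 5.6 = 181.9 mm.
Mean rate = 181.9 mm / 481 years ≈ 0.38 mm/year.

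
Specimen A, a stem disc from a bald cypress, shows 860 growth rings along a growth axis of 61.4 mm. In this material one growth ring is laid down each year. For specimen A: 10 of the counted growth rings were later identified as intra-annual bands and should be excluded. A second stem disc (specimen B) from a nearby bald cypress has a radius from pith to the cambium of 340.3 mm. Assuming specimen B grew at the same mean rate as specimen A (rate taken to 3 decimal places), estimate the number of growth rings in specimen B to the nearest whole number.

Specimen A: adjusted count: 860 − 10 = 850 growth rings.
A: 61.4 mm over 850 years gives 61.4 / 850 ≈ 0.072 mm/yr.
B spans 340.3 / 0.072 = 4726.39 years ≈ 4726 growth rings.

4726 growth rings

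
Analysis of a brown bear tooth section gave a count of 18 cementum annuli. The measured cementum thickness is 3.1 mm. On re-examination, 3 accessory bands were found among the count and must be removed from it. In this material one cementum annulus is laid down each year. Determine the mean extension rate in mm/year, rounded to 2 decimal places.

True cementum annulus count = 18 − 3 = 15.
3.1 mm over 15 years gives 3.1 / 15 ≈ 0.21 mm/year.

0.21 mm/year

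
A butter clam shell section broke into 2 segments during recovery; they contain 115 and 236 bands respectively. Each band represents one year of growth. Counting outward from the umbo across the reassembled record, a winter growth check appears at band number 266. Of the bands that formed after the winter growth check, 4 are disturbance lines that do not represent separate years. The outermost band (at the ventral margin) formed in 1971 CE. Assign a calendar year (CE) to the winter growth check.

1890 CE

Total bands = 115 + 236 = 351.
351 − 266 = 85 bands lie beyond the winter growth check toward the ventral margin.
Removing the 4 false bands leaves 85 − 4 = 81 true bands beyond the winter growth check.
The band at the ventral margin is 1971 CE, so the winter growth check dates to 1971 − 81 = 1890 CE.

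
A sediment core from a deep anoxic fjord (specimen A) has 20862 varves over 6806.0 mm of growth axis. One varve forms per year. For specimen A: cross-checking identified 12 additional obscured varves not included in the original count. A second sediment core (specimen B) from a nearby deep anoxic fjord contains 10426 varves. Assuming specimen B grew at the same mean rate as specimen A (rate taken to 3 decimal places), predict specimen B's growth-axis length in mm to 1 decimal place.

Specimen A: adjusted count: 20862 + 12 = 20874 varves.
A: Extension rate ≈ 6806.0 / 20874 = 0.326 mm/yr.
For B, 0.326 mm/year × 10426 years = 3398.9 mm.

3398.9 mm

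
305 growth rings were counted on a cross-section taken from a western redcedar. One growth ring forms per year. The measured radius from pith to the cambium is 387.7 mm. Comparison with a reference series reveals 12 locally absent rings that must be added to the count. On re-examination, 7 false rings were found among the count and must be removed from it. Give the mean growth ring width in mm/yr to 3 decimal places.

Adjusted count: 305 − 7 + 12 = 310 growth rings.
Extension rate ≈ 387.7 / 310 = 1.251 mm/yr.

1.251 mm/yr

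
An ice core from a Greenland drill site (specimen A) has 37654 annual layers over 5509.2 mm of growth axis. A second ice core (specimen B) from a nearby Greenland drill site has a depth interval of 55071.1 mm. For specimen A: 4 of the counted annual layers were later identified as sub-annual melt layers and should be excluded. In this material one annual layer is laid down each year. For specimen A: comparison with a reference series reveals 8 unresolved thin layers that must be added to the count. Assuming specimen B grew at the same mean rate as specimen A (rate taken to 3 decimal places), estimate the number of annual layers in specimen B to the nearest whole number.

Specimen A: correcting the raw count gives 37654 − 4 + 8 = 37658 true annual layers.
A: 5509.2 mm over 37658 years gives 5509.2 / 37658 ≈ 0.146 mm/yr.
Specimen B: 55071.1 mm / 0.146 mm per year = 377199.32 years ≈ 377199 annual layers.

377199 annual layers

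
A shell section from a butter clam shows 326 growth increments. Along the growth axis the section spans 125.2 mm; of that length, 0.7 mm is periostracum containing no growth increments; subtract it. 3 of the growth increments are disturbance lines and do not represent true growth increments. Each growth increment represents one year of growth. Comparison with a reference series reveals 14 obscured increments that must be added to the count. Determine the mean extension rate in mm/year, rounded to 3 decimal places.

0.369 mm/year

After corrections the count is 326 − 3 + 14 = 337 growth increments.
The growth record spans 125.2 − 0.7 = 124.5 mm.
Mean rate = 124.5 mm / 337 years ≈ 0.369 mm/year.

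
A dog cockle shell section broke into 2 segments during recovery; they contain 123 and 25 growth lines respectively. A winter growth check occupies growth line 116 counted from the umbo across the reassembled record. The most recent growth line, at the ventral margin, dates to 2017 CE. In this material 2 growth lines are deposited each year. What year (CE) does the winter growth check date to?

2001 CE

Total growth lines = 123 + 25 = 148.
Between growth line 116 and the ventral margin there are 148 − 116 = 32 growth lines.
32 growth lines at 2 per year is 32 / 2 = 16 years.
Counting back 16 years from 2017 CE places the winter growth check in 2017 − 16 = 2001 CE.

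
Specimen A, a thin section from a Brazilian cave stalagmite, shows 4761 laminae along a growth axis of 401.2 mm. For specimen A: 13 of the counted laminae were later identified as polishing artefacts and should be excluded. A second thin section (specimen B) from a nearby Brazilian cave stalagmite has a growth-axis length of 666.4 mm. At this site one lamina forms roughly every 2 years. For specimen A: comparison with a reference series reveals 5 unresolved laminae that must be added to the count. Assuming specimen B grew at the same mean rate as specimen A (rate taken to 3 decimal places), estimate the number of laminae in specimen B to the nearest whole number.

Specimen A: true lamina count = 4761 − 13 + 5 = 4753.
Specimen A: at 2 years per lamina, 4753 × 2 = 9506 years.
A: 401.2 mm over 9506 years gives 401.2 / 9506 ≈ 0.042 mm per year.
Specimen B: 666.4 mm / 0.042 mm per year = 15866.67 years; at 2 years per lamina that is 15866.67 / 2 ≈ 7933 laminae.

7933 laminae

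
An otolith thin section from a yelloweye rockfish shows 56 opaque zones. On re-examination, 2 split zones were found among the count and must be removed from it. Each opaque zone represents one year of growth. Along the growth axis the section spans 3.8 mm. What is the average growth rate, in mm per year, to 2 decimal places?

0.07 mm per year

After corrections the count is 56 − 2 = 54 opaque zones.
Extension rate ≈ 3.8 / 54 = 0.07 mm per year.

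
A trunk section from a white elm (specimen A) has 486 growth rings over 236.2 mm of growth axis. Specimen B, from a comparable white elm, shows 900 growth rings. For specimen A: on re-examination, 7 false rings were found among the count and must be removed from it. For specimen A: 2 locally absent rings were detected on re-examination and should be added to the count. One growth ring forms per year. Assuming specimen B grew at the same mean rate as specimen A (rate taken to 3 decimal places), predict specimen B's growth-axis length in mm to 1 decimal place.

441.9 mm

Specimen A: adjusted count: 486 − 7 + 2 = 481 growth rings.
A: Mean rate = 236.2 mm / 481 years ≈ 0.491 mm/year.
B's length ≈ 0.491 × 900 = 441.9 mm.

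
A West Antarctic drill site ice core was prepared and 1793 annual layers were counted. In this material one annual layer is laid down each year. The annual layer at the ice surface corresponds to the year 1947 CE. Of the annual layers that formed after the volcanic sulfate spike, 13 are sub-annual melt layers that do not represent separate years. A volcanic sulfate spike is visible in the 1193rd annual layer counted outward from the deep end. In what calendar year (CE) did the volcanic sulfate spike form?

1360 CE

Between annual layer 1193 and the ice surface there are 1793 − 1193 = 600 annual layers.
Excluding 13 false annual layers: 600 − 13 = 587.
Counting back 587 years from 1947 CE places the volcanic sulfate spike in 1947 − 587 = 1360 CE.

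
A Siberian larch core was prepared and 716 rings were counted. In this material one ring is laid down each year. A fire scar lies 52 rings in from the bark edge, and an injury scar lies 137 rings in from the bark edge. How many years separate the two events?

Separation: 137 − 52 = 85 rings.
One ring per year makes the interval 85 years.

85 yr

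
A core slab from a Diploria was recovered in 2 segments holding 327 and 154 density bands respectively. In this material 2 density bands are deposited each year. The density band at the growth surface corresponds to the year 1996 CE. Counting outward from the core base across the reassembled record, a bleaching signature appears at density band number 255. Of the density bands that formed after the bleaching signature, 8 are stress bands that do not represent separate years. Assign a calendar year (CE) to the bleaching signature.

Total density bands = 327 + 154 = 481.
The bleaching signature sits at density band 255 from the core base, so 481 − 255 = 226 density bands formed after it.
Removing the 8 false density bands leaves 226 − 8 = 218 true density bands beyond the bleaching signature.
218 density bands at 2 per year is 218 / 2 = 109 years.
1996 − 109 = 1887 CE.

1887 CE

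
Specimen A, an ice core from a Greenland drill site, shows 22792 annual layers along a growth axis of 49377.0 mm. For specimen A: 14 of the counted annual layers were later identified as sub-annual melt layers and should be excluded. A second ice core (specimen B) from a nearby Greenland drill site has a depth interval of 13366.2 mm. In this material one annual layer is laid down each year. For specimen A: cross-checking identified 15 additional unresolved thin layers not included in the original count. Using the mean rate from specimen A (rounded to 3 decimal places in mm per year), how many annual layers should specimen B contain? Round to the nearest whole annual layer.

Specimen A: after corrections the count is 22792 − 14 + 15 = 22793 annual layers.
A: Extension rate ≈ 49377.0 / 22793 = 2.166 mm/yr.
B spans 13366.2 / 2.166 = 6170.91 years ≈ 6171 annual layers.

6171 annual layers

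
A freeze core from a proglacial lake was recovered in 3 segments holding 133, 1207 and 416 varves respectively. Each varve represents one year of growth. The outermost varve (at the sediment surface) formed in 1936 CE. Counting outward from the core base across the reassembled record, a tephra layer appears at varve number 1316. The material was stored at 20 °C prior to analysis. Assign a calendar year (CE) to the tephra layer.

Total varves = 133 + 1207 + 416 = 1756.
1756 − 1316 = 440 varves lie beyond the tephra layer toward the sediment surface.
1936 − 440 = 1496 CE.

1496 CE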